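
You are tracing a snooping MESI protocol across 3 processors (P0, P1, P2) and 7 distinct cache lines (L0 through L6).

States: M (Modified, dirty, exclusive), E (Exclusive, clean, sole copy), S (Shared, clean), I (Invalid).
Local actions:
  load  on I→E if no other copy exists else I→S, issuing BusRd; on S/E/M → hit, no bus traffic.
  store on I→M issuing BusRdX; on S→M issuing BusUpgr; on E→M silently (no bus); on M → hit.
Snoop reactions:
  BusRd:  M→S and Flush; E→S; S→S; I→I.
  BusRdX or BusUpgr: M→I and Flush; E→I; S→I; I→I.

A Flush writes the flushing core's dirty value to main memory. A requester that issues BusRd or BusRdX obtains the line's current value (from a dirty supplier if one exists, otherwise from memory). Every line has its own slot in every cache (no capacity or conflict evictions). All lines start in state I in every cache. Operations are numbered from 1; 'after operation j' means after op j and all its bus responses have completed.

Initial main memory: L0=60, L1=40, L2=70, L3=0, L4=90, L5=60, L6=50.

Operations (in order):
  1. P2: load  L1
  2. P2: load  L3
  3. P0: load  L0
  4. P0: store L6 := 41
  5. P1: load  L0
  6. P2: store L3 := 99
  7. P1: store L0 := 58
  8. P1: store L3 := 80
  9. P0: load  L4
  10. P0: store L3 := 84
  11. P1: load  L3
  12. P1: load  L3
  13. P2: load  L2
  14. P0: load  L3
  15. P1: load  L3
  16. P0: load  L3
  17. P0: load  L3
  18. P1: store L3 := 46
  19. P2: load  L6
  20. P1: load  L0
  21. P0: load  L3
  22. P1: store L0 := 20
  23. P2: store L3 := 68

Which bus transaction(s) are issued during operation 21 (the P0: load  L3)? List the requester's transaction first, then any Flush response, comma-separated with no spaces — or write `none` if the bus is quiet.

bus = BusRd,Flush

[1] P2: load  L1 | P0:I, P1:I, P2:E(40) | bus: BusRd
[2] P2: load  L3 | P0:I, P1:I, P2:E(0) | bus: BusRd
[3] P0: load  L0 | P0:E(60), P1:I, P2:I | bus: BusRd
[4] P0: store L6 := 41 | P0:M(41), P1:I, P2:I | bus: BusRdX
[5] P1: load  L0 | P0:S(60), P1:S(60), P2:I | bus: BusRd
[6] P2: store L3 := 99 | P0:I, P1:I, P2:M(99) | bus: none
[7] P1: store L0 := 58 | P0:I, P1:M(58), P2:I | bus: BusUpgr
[8] P1: store L3 := 80 | P0:I, P1:M(80), P2:I | bus: BusRdX,Flush
[9] P0: load  L4 | P0:E(90), P1:I, P2:I | bus: BusRd
[10] P0: store L3 := 84 | P0:M(84), P1:I, P2:I | bus: BusRdX,Flush
[11] P1: load  L3 | P0:S(84), P1:S(84), P2:I | bus: BusRd,Flush
[12] P1: load  L3 | P0:S(84), P1:S(84), P2:I | bus: none
[13] P2: load  L2 | P0:I, P1:I, P2:E(70) | bus: BusRd
[14] P0: load  L3 | P0:S(84), P1:S(84), P2:I | bus: none
[15] P1: load  L3 | P0:S(84), P1:S(84), P2:I | bus: none
[16] P0: load  L3 | P0:S(84), P1:S(84), P2:I | bus: none
[17] P0: load  L3 | P0:S(84), P1:S(84), P2:I | bus: none
[18] P1: store L3 := 46 | P0:I, P1:M(46), P2:I | bus: BusUpgr
[19] P2: load  L6 | P0:S(41), P1:I, P2:S(41) | bus: BusRd,Flush
[20] P1: load  L0 | P0:I, P1:M(58), P2:I | bus: none
[21] P0: load  L3 | P0:S(46), P1:S(46), P2:I | bus: BusRd,Flush
[22] P1: store L0 := 20 | P0:I, P1:M(20), P2:I | bus: none
[23] P2: store L3 := 68 | P0:I, P1:I, P2:M(68) | bus: BusRdX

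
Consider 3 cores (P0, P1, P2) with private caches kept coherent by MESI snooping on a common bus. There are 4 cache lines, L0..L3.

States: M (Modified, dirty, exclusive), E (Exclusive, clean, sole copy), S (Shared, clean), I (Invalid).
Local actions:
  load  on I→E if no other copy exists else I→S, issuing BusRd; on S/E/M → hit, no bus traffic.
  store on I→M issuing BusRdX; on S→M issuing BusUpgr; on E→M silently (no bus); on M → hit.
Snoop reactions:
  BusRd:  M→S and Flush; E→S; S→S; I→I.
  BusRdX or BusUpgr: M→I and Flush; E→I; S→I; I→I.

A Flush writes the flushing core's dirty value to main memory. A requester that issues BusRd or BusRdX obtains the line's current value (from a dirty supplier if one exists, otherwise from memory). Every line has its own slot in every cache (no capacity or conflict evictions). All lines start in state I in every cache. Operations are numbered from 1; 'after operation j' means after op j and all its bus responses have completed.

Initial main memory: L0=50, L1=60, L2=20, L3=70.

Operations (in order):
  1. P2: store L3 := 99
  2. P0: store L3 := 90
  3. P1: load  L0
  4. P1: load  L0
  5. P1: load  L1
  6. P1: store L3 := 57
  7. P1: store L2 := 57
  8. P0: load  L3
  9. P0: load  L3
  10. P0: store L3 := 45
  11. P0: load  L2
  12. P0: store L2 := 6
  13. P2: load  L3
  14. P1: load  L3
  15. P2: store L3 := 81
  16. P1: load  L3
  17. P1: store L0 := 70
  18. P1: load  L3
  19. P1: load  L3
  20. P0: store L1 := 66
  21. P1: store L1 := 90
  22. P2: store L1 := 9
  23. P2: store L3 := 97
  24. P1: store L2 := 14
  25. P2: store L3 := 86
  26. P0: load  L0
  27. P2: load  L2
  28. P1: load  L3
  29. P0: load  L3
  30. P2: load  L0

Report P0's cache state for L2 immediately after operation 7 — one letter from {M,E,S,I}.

step 1: P2: store L3 := 99  ⟶  IIM  (L3)  txn=BusRdX  M[L3]=70
step 2: P0: store L3 := 90  ⟶  MII  (L3)  txn=BusRdX+Flush  M[L3]=99
step 3: P1: load  L0  ⟶  IEI  (L0)  txn=BusRd  M[L0]=50
step 4: P1: load  L0  ⟶  IEI  (L0)  txn=∅  M[L0]=50
step 5: P1: load  L1  ⟶  IEI  (L1)  txn=BusRd  M[L1]=60
step 6: P1: store L3 := 57  ⟶  IMI  (L3)  txn=BusRdX+Flush  M[L3]=90
step 7: P1: store L2 := 57  ⟶  IMI  (L2)  txn=BusRdX  M[L2]=20
step 8: P0: load  L3  ⟶  SSI  (L3)  txn=BusRd+Flush  M[L3]=57
step 9: P0: load  L3  ⟶  SSI  (L3)  txn=∅  M[L3]=57
step 10: P0: store L3 := 45  ⟶  MII  (L3)  txn=BusUpgr  M[L3]=57
step 11: P0: load  L2  ⟶  SSI  (L2)  txn=BusRd+Flush  M[L2]=57
step 12: P0: store L2 := 6  ⟶  MII  (L2)  txn=BusUpgr  M[L2]=57
step 13: P2: load  L3  ⟶  SIS  (L3)  txn=BusRd+Flush  M[L3]=45
step 14: P1: load  L3  ⟶  SSS  (L3)  txn=BusRd  M[L3]=45
step 15: P2: store L3 := 81  ⟶  IIM  (L3)  txn=BusUpgr  M[L3]=45
step 16: P1: load  L3  ⟶  ISS  (L3)  txn=BusRd+Flush  M[L3]=81
step 17: P1: store L0 := 70  ⟶  IMI  (L0)  txn=∅  M[L0]=50
step 18: P1: load  L3  ⟶  ISS  (L3)  txn=∅  M[L3]=81
step 19: P1: load  L3  ⟶  ISS  (L3)  txn=∅  M[L3]=81
step 20: P0: store L1 := 66  ⟶  MII  (L1)  txn=BusRdX  M[L1]=60
step 21: P1: store L1 := 90  ⟶  IMI  (L1)  txn=BusRdX+Flush  M[L1]=66
step 22: P2: store L1 := 9  ⟶  IIM  (L1)  txn=BusRdX+Flush  M[L1]=90
step 23: P2: store L3 := 97  ⟶  IIM  (L3)  txn=BusUpgr  M[L3]=81
step 24: P1: store L2 := 14  ⟶  IMI  (L2)  txn=BusRdX+Flush  M[L2]=6
step 25: P2: store L3 := 86  ⟶  IIM  (L3)  txn=∅  M[L3]=81
step 26: P0: load  L0  ⟶  SSI  (L0)  txn=BusRd+Flush  M[L0]=70
step 27: P2: load  L2  ⟶  ISS  (L2)  txn=BusRd+Flush  M[L2]=14
step 28: P1: load  L3  ⟶  ISS  (L3)  txn=BusRd+Flush  M[L3]=86
step 29: P0: load  L3  ⟶  SSS  (L3)  txn=BusRd  M[L3]=86
step 30: P2: load  L0  ⟶  SSS  (L0)  txn=BusRd  M[L0]=70

state = I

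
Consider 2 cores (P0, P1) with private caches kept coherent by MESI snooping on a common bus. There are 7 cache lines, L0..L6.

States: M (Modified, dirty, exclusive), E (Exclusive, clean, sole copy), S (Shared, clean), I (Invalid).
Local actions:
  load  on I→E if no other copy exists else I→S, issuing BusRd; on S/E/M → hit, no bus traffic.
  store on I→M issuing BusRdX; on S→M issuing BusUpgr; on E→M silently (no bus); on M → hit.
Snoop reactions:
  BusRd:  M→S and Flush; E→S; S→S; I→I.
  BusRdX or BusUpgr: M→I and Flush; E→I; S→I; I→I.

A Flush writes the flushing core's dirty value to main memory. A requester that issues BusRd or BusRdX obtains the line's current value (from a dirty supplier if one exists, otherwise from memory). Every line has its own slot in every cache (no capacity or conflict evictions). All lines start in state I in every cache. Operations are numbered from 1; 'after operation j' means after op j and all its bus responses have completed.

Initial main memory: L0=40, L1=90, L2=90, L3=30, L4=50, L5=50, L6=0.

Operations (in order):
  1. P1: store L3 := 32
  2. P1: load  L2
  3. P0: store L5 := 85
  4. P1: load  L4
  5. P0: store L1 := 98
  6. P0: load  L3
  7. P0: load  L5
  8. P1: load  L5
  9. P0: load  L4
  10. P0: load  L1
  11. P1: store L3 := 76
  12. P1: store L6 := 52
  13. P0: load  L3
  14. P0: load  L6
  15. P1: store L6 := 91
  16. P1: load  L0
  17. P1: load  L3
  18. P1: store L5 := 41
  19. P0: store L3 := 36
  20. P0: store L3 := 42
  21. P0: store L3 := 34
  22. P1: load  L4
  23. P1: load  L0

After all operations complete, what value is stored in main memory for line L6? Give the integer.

1. P1: store L3 := 32  bus=[BusRdX]  L3: P0=I P1=M  mem[L3]=30
2. P1: load  L2  bus=[BusRd]  L2: P0=I P1=E  mem[L2]=90
3. P0: store L5 := 85  bus=[BusRdX]  L5: P0=M P1=I  mem[L5]=50
4. P1: load  L4  bus=[BusRd]  L4: P0=I P1=E  mem[L4]=50
5. P0: store L1 := 98  bus=[BusRdX]  L1: P0=M P1=I  mem[L1]=90
6. P0: load  L3  bus=[BusRd,Flush]  L3: P0=S P1=S  mem[L3]=32
7. P0: load  L5  bus=[-]  L5: P0=M P1=I  mem[L5]=50
8. P1: load  L5  bus=[BusRd,Flush]  L5: P0=S P1=S  mem[L5]=85
9. P0: load  L4  bus=[BusRd]  L4: P0=S P1=S  mem[L4]=50
10. P0: load  L1  bus=[-]  L1: P0=M P1=I  mem[L1]=90
11. P1: store L3 := 76  bus=[BusUpgr]  L3: P0=I P1=M  mem[L3]=32
12. P1: store L6 := 52  bus=[BusRdX]  L6: P0=I P1=M  mem[L6]=0
13. P0: load  L3  bus=[BusRd,Flush]  L3: P0=S P1=S  mem[L3]=76
14. P0: load  L6  bus=[BusRd,Flush]  L6: P0=S P1=S  mem[L6]=52
15. P1: store L6 := 91  bus=[BusUpgr]  L6: P0=I P1=M  mem[L6]=52
16. P1: load  L0  bus=[BusRd]  L0: P0=I P1=E  mem[L0]=40
17. P1: load  L3  bus=[-]  L3: P0=S P1=S  mem[L3]=76
18. P1: store L5 := 41  bus=[BusUpgr]  L5: P0=I P1=M  mem[L5]=85
19. P0: store L3 := 36  bus=[BusUpgr]  L3: P0=M P1=I  mem[L3]=76
20. P0: store L3 := 42  bus=[-]  L3: P0=M P1=I  mem[L3]=76
21. P0: store L3 := 34  bus=[-]  L3: P0=M P1=I  mem[L3]=76
22. P1: load  L4  bus=[-]  L4: P0=S P1=S  mem[L4]=50
23. P1: load  L0  bus=[-]  L0: P0=I P1=E  mem[L0]=40

memory[L6] = 52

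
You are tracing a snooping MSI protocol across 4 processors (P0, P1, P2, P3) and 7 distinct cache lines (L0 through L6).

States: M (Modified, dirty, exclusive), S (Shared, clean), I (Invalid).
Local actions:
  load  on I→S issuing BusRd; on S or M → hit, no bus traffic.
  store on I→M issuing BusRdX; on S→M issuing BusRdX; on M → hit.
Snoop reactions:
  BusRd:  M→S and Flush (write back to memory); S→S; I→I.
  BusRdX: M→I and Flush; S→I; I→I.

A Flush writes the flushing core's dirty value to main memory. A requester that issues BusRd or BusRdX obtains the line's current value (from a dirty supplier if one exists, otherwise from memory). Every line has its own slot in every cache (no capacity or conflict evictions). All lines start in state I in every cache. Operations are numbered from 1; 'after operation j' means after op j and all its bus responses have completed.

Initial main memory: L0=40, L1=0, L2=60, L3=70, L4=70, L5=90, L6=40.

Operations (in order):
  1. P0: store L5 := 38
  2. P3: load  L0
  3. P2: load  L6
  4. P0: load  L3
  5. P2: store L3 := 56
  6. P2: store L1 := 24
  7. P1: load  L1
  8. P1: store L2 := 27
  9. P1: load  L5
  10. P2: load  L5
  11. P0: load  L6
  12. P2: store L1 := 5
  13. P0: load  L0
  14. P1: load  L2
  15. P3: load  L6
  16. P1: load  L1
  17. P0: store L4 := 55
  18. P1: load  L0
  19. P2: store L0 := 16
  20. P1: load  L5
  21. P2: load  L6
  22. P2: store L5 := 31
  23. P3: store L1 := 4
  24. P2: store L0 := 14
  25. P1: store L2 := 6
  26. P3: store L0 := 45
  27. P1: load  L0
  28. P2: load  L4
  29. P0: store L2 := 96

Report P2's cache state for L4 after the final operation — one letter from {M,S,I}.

[1] P0: store L5 := 38 | P0:M(38), P1:I, P2:I, P3:I | bus: BusRdX
[2] P3: load  L0 | P0:I, P1:I, P2:I, P3:S(40) | bus: BusRd
[3] P2: load  L6 | P0:I, P1:I, P2:S(40), P3:I | bus: BusRd
[4] P0: load  L3 | P0:S(70), P1:I, P2:I, P3:I | bus: BusRd
[5] P2: store L3 := 56 | P0:I, P1:I, P2:M(56), P3:I | bus: BusRdX
[6] P2: store L1 := 24 | P0:I, P1:I, P2:M(24), P3:I | bus: BusRdX
[7] P1: load  L1 | P0:I, P1:S(24), P2:S(24), P3:I | bus: BusRd,Flush
[8] P1: store L2 := 27 | P0:I, P1:M(27), P2:I, P3:I | bus: BusRdX
[9] P1: load  L5 | P0:S(38), P1:S(38), P2:I, P3:I | bus: BusRd,Flush
[10] P2: load  L5 | P0:S(38), P1:S(38), P2:S(38), P3:I | bus: BusRd
[11] P0: load  L6 | P0:S(40), P1:I, P2:S(40), P3:I | bus: BusRd
[12] P2: store L1 := 5 | P0:I, P1:I, P2:M(5), P3:I | bus: BusRdX
[13] P0: load  L0 | P0:S(40), P1:I, P2:I, P3:S(40) | bus: BusRd
[14] P1: load  L2 | P0:I, P1:M(27), P2:I, P3:I | bus: none
[15] P3: load  L6 | P0:S(40), P1:I, P2:S(40), P3:S(40) | bus: BusRd
[16] P1: load  L1 | P0:I, P1:S(5), P2:S(5), P3:I | bus: BusRd,Flush
[17] P0: store L4 := 55 | P0:M(55), P1:I, P2:I, P3:I | bus: BusRdX
[18] P1: load  L0 | P0:S(40), P1:S(40), P2:I, P3:S(40) | bus: BusRd
[19] P2: store L0 := 16 | P0:I, P1:I, P2:M(16), P3:I | bus: BusRdX
[20] P1: load  L5 | P0:S(38), P1:S(38), P2:S(38), P3:I | bus: none
[21] P2: load  L6 | P0:S(40), P1:I, P2:S(40), P3:S(40) | bus: none
[22] P2: store L5 := 31 | P0:I, P1:I, P2:M(31), P3:I | bus: BusRdX
[23] P3: store L1 := 4 | P0:I, P1:I, P2:I, P3:M(4) | bus: BusRdX
[24] P2: store L0 := 14 | P0:I, P1:I, P2:M(14), P3:I | bus: none
[25] P1: store L2 := 6 | P0:I, P1:M(6), P2:I, P3:I | bus: none
[26] P3: store L0 := 45 | P0:I, P1:I, P2:I, P3:M(45) | bus: BusRdX,Flush
[27] P1: load  L0 | P0:I, P1:S(45), P2:I, P3:S(45) | bus: BusRd,Flush
[28] P2: load  L4 | P0:S(55), P1:I, P2:S(55), P3:I | bus: BusRd,Flush
[29] P0: store L2 := 96 | P0:M(96), P1:I, P2:I, P3:I | bus: BusRdX,Flush

state = S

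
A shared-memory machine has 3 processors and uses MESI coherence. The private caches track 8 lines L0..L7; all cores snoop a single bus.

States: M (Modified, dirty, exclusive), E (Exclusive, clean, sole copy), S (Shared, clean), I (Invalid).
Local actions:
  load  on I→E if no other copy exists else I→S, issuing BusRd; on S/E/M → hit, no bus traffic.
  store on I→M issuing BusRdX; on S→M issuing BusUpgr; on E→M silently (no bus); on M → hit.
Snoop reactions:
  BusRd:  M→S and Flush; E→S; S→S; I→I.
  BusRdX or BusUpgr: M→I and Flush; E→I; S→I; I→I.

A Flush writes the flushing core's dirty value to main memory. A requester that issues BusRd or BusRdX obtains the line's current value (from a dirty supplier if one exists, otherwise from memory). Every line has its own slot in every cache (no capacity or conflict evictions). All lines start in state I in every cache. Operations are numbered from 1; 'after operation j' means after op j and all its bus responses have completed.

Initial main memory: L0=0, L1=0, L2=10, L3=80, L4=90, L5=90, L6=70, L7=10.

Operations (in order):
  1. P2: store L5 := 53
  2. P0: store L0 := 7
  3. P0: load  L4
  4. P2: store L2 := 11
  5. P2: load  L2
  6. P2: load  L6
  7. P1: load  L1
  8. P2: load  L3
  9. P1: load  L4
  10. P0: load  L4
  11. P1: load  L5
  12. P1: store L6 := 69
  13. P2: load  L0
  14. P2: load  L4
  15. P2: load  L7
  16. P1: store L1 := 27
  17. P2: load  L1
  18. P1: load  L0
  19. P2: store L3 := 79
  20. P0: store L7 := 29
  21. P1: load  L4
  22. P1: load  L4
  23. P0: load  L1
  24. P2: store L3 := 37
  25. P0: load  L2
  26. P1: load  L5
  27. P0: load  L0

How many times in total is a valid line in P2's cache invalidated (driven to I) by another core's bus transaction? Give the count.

invalidations = 2

step 1: P2: store L5 := 53  ⟶  IIM  (L5)  txn=BusRdX  M[L5]=90
step 2: P0: store L0 := 7  ⟶  MII  (L0)  txn=BusRdX  M[L0]=0
step 3: P0: load  L4  ⟶  EII  (L4)  txn=BusRd  M[L4]=90
step 4: P2: store L2 := 11  ⟶  IIM  (L2)  txn=BusRdX  M[L2]=10
step 5: P2: load  L2  ⟶  IIM  (L2)  txn=∅  M[L2]=10
step 6: P2: load  L6  ⟶  IIE  (L6)  txn=BusRd  M[L6]=70
step 7: P1: load  L1  ⟶  IEI  (L1)  txn=BusRd  M[L1]=0
step 8: P2: load  L3  ⟶  IIE  (L3)  txn=BusRd  M[L3]=80
step 9: P1: load  L4  ⟶  SSI  (L4)  txn=BusRd  M[L4]=90
step 10: P0: load  L4  ⟶  SSI  (L4)  txn=∅  M[L4]=90
step 11: P1: load  L5  ⟶  ISS  (L5)  txn=BusRd+Flush  M[L5]=53
step 12: P1: store L6 := 69  ⟶  IMI  (L6)  txn=BusRdX  M[L6]=70
step 13: P2: load  L0  ⟶  SIS  (L0)  txn=BusRd+Flush  M[L0]=7
step 14: P2: load  L4  ⟶  SSS  (L4)  txn=BusRd  M[L4]=90
step 15: P2: load  L7  ⟶  IIE  (L7)  txn=BusRd  M[L7]=10
step 16: P1: store L1 := 27  ⟶  IMI  (L1)  txn=∅  M[L1]=0
step 17: P2: load  L1  ⟶  ISS  (L1)  txn=BusRd+Flush  M[L1]=27
step 18: P1: load  L0  ⟶  SSS  (L0)  txn=BusRd  M[L0]=7
step 19: P2: store L3 := 79  ⟶  IIM  (L3)  txn=∅  M[L3]=80
step 20: P0: store L7 := 29  ⟶  MII  (L7)  txn=BusRdX  M[L7]=10
step 21: P1: load  L4  ⟶  SSS  (L4)  txn=∅  M[L4]=90
step 22: P1: load  L4  ⟶  SSS  (L4)  txn=∅  M[L4]=90
step 23: P0: load  L1  ⟶  SSS  (L1)  txn=BusRd  M[L1]=27
step 24: P2: store L3 := 37  ⟶  IIM  (L3)  txn=∅  M[L3]=80
step 25: P0: load  L2  ⟶  SIS  (L2)  txn=BusRd+Flush  M[L2]=11
step 26: P1: load  L5  ⟶  ISS  (L5)  txn=∅  M[L5]=53
step 27: P0: load  L0  ⟶  SSS  (L0)  txn=∅  M[L0]=7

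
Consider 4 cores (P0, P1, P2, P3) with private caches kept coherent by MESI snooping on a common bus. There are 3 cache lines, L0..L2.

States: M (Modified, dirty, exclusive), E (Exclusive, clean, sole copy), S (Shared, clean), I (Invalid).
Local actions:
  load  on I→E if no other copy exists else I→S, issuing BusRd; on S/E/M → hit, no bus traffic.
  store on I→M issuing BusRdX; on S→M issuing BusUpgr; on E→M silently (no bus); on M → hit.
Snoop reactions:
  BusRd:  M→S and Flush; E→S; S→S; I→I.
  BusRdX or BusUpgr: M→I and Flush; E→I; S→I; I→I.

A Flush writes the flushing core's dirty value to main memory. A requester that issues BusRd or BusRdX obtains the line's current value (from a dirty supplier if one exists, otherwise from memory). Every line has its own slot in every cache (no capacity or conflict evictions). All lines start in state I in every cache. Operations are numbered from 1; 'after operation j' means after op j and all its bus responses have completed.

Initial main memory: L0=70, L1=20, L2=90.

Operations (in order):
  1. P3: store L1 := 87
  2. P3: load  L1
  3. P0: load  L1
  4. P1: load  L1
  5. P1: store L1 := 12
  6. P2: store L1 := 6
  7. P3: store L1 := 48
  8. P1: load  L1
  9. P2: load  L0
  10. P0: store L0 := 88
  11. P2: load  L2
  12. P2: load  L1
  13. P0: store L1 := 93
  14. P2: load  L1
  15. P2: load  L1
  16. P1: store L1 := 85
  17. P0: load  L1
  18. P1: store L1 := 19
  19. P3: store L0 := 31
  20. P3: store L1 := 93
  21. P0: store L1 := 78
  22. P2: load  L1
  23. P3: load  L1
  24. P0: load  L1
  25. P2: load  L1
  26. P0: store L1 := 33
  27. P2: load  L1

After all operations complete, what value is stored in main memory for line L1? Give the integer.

memory[L1] = 33

  op1 P3: store L1 := 87 → I/I/I/M on L1; bus BusRdX; mem=20
  op2 P3: load  L1 → I/I/I/M on L1; bus (none); mem=20
  op3 P0: load  L1 → S/I/I/S on L1; bus BusRd Flush; mem=87
  op4 P1: load  L1 → S/S/I/S on L1; bus BusRd; mem=87
  op5 P1: store L1 := 12 → I/M/I/I on L1; bus BusUpgr; mem=87
  op6 P2: store L1 := 6 → I/I/M/I on L1; bus BusRdX Flush; mem=12
  op7 P3: store L1 := 48 → I/I/I/M on L1; bus BusRdX Flush; mem=6
  op8 P1: load  L1 → I/S/I/S on L1; bus BusRd Flush; mem=48
  op9 P2: load  L0 → I/I/E/I on L0; bus BusRd; mem=70
  op10 P0: store L0 := 88 → M/I/I/I on L0; bus BusRdX; mem=70
  op11 P2: load  L2 → I/I/E/I on L2; bus BusRd; mem=90
  op12 P2: load  L1 → I/S/S/S on L1; bus BusRd; mem=48
  op13 P0: store L1 := 93 → M/I/I/I on L1; bus BusRdX; mem=48
  op14 P2: load  L1 → S/I/S/I on L1; bus BusRd Flush; mem=93
  op15 P2: load  L1 → S/I/S/I on L1; bus (none); mem=93
  op16 P1: store L1 := 85 → I/M/I/I on L1; bus BusRdX; mem=93
  op17 P0: load  L1 → S/S/I/I on L1; bus BusRd Flush; mem=85
  op18 P1: store L1 := 19 → I/M/I/I on L1; bus BusUpgr; mem=85
  op19 P3: store L0 := 31 → I/I/I/M on L0; bus BusRdX Flush; mem=88
  op20 P3: store L1 := 93 → I/I/I/M on L1; bus BusRdX Flush; mem=19
  op21 P0: store L1 := 78 → M/I/I/I on L1; bus BusRdX Flush; mem=93
  op22 P2: load  L1 → S/I/S/I on L1; bus BusRd Flush; mem=78
  op23 P3: load  L1 → S/I/S/S on L1; bus BusRd; mem=78
  op24 P0: load  L1 → S/I/S/S on L1; bus (none); mem=78
  op25 P2: load  L1 → S/I/S/S on L1; bus (none); mem=78
  op26 P0: store L1 := 33 → M/I/I/I on L1; bus BusUpgr; mem=78
  op27 P2: load  L1 → S/I/S/I on L1; bus BusRd Flush; mem=33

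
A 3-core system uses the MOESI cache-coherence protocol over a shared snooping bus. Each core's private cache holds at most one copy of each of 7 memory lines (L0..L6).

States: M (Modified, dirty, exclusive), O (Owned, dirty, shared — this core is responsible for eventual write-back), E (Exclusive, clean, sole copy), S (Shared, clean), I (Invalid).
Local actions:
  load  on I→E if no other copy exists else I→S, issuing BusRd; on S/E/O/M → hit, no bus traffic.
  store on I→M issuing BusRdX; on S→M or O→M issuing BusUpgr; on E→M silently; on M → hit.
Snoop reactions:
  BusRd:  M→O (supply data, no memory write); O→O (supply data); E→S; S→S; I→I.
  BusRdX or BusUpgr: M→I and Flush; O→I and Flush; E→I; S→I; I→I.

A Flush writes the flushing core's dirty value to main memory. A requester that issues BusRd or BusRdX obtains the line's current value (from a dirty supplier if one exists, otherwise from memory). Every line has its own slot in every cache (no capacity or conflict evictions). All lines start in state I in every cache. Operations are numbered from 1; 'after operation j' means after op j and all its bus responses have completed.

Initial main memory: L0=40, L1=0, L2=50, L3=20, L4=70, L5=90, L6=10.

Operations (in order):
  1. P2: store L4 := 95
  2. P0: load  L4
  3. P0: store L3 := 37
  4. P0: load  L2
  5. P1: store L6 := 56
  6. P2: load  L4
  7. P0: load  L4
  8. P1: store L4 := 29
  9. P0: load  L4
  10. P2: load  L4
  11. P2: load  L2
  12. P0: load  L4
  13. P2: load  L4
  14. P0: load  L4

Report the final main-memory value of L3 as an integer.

step 1: P2: store L4 := 95  ⟶  IIM  (L4)  txn=BusRdX  M[L4]=70
step 2: P0: load  L4  ⟶  SIO  (L4)  txn=BusRd  M[L4]=70
step 3: P0: store L3 := 37  ⟶  MII  (L3)  txn=BusRdX  M[L3]=20
step 4: P0: load  L2  ⟶  EII  (L2)  txn=BusRd  M[L2]=50
step 5: P1: store L6 := 56  ⟶  IMI  (L6)  txn=BusRdX  M[L6]=10
step 6: P2: load  L4  ⟶  SIO  (L4)  txn=∅  M[L4]=70
step 7: P0: load  L4  ⟶  SIO  (L4)  txn=∅  M[L4]=70
step 8: P1: store L4 := 29  ⟶  IMI  (L4)  txn=BusRdX+Flush  M[L4]=95
step 9: P0: load  L4  ⟶  SOI  (L4)  txn=BusRd  M[L4]=95
step 10: P2: load  L4  ⟶  SOS  (L4)  txn=BusRd  M[L4]=95
step 11: P2: load  L2  ⟶  SIS  (L2)  txn=BusRd  M[L2]=50
step 12: P0: load  L4  ⟶  SOS  (L4)  txn=∅  M[L4]=95
step 13: P2: load  L4  ⟶  SOS  (L4)  txn=∅  M[L4]=95
step 14: P0: load  L4  ⟶  SOS  (L4)  txn=∅  M[L4]=95

memory[L3] = 20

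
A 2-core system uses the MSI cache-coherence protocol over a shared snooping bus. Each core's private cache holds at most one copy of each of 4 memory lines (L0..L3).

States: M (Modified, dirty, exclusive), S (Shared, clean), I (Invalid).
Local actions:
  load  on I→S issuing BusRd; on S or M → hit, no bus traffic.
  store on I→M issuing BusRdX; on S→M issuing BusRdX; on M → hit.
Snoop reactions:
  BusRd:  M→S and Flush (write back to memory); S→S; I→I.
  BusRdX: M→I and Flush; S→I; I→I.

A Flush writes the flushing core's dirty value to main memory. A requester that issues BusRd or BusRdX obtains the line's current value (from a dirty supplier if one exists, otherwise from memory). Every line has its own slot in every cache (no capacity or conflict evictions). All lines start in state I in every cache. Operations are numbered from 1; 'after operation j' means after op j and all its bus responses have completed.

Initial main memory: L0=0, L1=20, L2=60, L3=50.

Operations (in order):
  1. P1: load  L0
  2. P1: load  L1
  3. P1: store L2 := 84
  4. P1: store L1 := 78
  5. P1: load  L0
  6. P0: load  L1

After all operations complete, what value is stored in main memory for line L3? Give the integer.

memory[L3] = 50

  op1 P1: load  L0 → I/S on L0; bus BusRd; mem=0
  op2 P1: load  L1 → I/S on L1; bus BusRd; mem=20
  op3 P1: store L2 := 84 → I/M on L2; bus BusRdX; mem=60
  op4 P1: store L1 := 78 → I/M on L1; bus BusRdX; mem=20
  op5 P1: load  L0 → I/S on L0; bus (none); mem=0
  op6 P0: load  L1 → S/S on L1; bus BusRd Flush; mem=78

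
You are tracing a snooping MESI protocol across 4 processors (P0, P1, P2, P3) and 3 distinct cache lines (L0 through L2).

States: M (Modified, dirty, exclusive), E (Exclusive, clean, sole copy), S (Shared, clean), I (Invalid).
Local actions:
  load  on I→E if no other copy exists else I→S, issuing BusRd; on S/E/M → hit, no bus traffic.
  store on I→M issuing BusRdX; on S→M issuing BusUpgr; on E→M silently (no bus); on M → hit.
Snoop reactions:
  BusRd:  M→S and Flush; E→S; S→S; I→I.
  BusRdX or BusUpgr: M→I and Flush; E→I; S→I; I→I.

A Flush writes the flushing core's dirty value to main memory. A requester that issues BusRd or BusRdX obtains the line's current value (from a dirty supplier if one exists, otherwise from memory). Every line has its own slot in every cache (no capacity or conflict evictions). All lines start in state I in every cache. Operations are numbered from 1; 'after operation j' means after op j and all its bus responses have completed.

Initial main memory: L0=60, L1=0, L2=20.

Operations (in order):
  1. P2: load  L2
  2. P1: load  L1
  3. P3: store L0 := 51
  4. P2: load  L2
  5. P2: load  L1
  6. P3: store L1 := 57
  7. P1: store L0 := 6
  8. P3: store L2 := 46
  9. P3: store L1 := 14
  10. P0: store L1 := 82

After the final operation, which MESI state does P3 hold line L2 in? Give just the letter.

state = M

1. P2: load  L2  bus=[BusRd]  L2: P0=I P1=I P2=E P3=I  mem[L2]=20
2. P1: load  L1  bus=[BusRd]  L1: P0=I P1=E P2=I P3=I  mem[L1]=0
3. P3: store L0 := 51  bus=[BusRdX]  L0: P0=I P1=I P2=I P3=M  mem[L0]=60
4. P2: load  L2  bus=[-]  L2: P0=I P1=I P2=E P3=I  mem[L2]=20
5. P2: load  L1  bus=[BusRd]  L1: P0=I P1=S P2=S P3=I  mem[L1]=0
6. P3: store L1 := 57  bus=[BusRdX]  L1: P0=I P1=I P2=I P3=M  mem[L1]=0
7. P1: store L0 := 6  bus=[BusRdX,Flush]  L0: P0=I P1=M P2=I P3=I  mem[L0]=51
8. P3: store L2 := 46  bus=[BusRdX]  L2: P0=I P1=I P2=I P3=M  mem[L2]=20
9. P3: store L1 := 14  bus=[-]  L1: P0=I P1=I P2=I P3=M  mem[L1]=0
10. P0: store L1 := 82  bus=[BusRdX,Flush]  L1: P0=M P1=I P2=I P3=I  mem[L1]=14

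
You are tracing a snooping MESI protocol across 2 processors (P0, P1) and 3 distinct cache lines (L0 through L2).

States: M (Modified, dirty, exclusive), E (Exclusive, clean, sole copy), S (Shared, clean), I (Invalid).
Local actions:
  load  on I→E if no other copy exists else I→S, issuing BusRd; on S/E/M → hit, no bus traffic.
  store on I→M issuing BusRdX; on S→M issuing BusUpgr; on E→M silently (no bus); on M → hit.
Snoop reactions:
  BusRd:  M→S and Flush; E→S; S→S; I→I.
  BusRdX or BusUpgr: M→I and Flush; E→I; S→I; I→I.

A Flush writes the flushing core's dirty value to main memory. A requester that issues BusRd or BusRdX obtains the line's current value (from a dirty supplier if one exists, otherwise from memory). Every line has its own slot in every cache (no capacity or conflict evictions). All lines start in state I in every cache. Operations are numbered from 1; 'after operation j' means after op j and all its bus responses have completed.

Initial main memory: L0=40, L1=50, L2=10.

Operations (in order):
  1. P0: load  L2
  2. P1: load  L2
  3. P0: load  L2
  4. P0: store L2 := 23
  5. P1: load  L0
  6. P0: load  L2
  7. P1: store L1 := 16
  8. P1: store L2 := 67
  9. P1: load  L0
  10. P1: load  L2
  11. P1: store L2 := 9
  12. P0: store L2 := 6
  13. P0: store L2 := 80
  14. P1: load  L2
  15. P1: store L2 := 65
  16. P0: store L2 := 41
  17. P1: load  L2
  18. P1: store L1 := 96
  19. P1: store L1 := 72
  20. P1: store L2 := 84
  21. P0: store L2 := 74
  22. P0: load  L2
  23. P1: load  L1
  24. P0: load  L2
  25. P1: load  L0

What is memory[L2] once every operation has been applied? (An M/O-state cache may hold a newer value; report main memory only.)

[1] P0: load  L2 | P0:E(10), P1:I | bus: BusRd
[2] P1: load  L2 | P0:S(10), P1:S(10) | bus: BusRd
[3] P0: load  L2 | P0:S(10), P1:S(10) | bus: none
[4] P0: store L2 := 23 | P0:M(23), P1:I | bus: BusUpgr
[5] P1: load  L0 | P0:I, P1:E(40) | bus: BusRd
[6] P0: load  L2 | P0:M(23), P1:I | bus: none
[7] P1: store L1 := 16 | P0:I, P1:M(16) | bus: BusRdX
[8] P1: store L2 := 67 | P0:I, P1:M(67) | bus: BusRdX,Flush
[9] P1: load  L0 | P0:I, P1:E(40) | bus: none
[10] P1: load  L2 | P0:I, P1:M(67) | bus: none
[11] P1: store L2 := 9 | P0:I, P1:M(9) | bus: none
[12] P0: store L2 := 6 | P0:M(6), P1:I | bus: BusRdX,Flush
[13] P0: store L2 := 80 | P0:M(80), P1:I | bus: none
[14] P1: load  L2 | P0:S(80), P1:S(80) | bus: BusRd,Flush
[15] P1: store L2 := 65 | P0:I, P1:M(65) | bus: BusUpgr
[16] P0: store L2 := 41 | P0:M(41), P1:I | bus: BusRdX,Flush
[17] P1: load  L2 | P0:S(41), P1:S(41) | bus: BusRd,Flush
[18] P1: store L1 := 96 | P0:I, P1:M(96) | bus: none
[19] P1: store L1 := 72 | P0:I, P1:M(72) | bus: none
[20] P1: store L2 := 84 | P0:I, P1:M(84) | bus: BusUpgr
[21] P0: store L2 := 74 | P0:M(74), P1:I | bus: BusRdX,Flush
[22] P0: load  L2 | P0:M(74), P1:I | bus: none
[23] P1: load  L1 | P0:I, P1:M(72) | bus: none
[24] P0: load  L2 | P0:M(74), P1:I | bus: none
[25] P1: load  L0 | P0:I, P1:E(40) | bus: none

memory[L2] = 84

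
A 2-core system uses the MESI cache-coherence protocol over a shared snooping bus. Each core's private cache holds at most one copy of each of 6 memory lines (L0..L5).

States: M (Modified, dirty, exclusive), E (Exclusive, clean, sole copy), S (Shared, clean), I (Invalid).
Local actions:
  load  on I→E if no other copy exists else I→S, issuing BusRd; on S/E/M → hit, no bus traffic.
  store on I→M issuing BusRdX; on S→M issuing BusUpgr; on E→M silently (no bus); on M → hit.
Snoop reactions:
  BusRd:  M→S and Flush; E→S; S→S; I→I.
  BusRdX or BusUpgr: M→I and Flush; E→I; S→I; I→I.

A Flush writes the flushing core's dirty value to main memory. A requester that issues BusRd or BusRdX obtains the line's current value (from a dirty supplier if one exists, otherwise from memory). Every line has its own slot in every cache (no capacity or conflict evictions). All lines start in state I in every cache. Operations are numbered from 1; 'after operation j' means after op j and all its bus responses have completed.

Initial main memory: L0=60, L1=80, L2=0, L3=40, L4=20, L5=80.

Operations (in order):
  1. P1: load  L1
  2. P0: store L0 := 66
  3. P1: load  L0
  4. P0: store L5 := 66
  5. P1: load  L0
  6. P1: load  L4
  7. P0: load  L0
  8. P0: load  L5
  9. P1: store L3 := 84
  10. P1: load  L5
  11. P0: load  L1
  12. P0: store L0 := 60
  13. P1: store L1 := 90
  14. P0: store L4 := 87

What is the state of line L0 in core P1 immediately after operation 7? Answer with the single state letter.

[1] P1: load  L1 | P0:I, P1:E(80) | bus: BusRd
[2] P0: store L0 := 66 | P0:M(66), P1:I | bus: BusRdX
[3] P1: load  L0 | P0:S(66), P1:S(66) | bus: BusRd,Flush
[4] P0: store L5 := 66 | P0:M(66), P1:I | bus: BusRdX
[5] P1: load  L0 | P0:S(66), P1:S(66) | bus: none
[6] P1: load  L4 | P0:I, P1:E(20) | bus: BusRd
[7] P0: load  L0 | P0:S(66), P1:S(66) | bus: none
[8] P0: load  L5 | P0:M(66), P1:I | bus: none
[9] P1: store L3 := 84 | P0:I, P1:M(84) | bus: BusRdX
[10] P1: load  L5 | P0:S(66), P1:S(66) | bus: BusRd,Flush
[11] P0: load  L1 | P0:S(80), P1:S(80) | bus: BusRd
[12] P0: store L0 := 60 | P0:M(60), P1:I | bus: BusUpgr
[13] P1: store L1 := 90 | P0:I, P1:M(90) | bus: BusUpgr
[14] P0: store L4 := 87 | P0:M(87), P1:I | bus: BusRdX

state = S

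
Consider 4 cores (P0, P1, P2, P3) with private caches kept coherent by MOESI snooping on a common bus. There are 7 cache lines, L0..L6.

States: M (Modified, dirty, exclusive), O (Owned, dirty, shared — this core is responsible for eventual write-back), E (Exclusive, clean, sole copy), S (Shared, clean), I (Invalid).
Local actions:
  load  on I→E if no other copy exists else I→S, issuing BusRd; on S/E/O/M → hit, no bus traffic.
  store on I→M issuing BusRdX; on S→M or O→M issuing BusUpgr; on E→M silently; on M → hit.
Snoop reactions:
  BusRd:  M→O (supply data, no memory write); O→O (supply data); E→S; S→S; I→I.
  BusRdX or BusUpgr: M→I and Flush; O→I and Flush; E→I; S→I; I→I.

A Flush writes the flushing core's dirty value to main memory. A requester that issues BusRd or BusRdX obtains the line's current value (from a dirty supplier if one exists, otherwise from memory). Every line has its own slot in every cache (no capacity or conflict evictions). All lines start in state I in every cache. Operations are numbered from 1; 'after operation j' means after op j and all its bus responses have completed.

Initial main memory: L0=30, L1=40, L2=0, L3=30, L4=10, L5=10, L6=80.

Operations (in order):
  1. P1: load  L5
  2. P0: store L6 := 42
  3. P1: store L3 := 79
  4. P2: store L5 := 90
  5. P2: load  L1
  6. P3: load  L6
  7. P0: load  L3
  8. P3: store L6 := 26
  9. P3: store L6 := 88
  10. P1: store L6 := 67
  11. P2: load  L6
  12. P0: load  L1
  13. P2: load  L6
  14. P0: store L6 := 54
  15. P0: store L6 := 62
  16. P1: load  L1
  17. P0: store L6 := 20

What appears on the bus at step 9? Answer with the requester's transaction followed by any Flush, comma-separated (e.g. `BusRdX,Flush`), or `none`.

bus = none

step 1: P1: load  L5  ⟶  IEII  (L5)  txn=BusRd  M[L5]=10
step 2: P0: store L6 := 42  ⟶  MIII  (L6)  txn=BusRdX  M[L6]=80
step 3: P1: store L3 := 79  ⟶  IMII  (L3)  txn=BusRdX  M[L3]=30
step 4: P2: store L5 := 90  ⟶  IIMI  (L5)  txn=BusRdX  M[L5]=10
step 5: P2: load  L1  ⟶  IIEI  (L1)  txn=BusRd  M[L1]=40
step 6: P3: load  L6  ⟶  OIIS  (L6)  txn=BusRd  M[L6]=80
step 7: P0: load  L3  ⟶  SOII  (L3)  txn=BusRd  M[L3]=30
step 8: P3: store L6 := 26  ⟶  IIIM  (L6)  txn=BusUpgr+Flush  M[L6]=42
step 9: P3: store L6 := 88  ⟶  IIIM  (L6)  txn=∅  M[L6]=42
step 10: P1: store L6 := 67  ⟶  IMII  (L6)  txn=BusRdX+Flush  M[L6]=88
step 11: P2: load  L6  ⟶  IOSI  (L6)  txn=BusRd  M[L6]=88
step 12: P0: load  L1  ⟶  SISI  (L1)  txn=BusRd  M[L1]=40
step 13: P2: load  L6  ⟶  IOSI  (L6)  txn=∅  M[L6]=88
step 14: P0: store L6 := 54  ⟶  MIII  (L6)  txn=BusRdX+Flush  M[L6]=67
step 15: P0: store L6 := 62  ⟶  MIII  (L6)  txn=∅  M[L6]=67
step 16: P1: load  L1  ⟶  SSSI  (L1)  txn=BusRd  M[L1]=40
step 17: P0: store L6 := 20  ⟶  MIII  (L6)  txn=∅  M[L6]=67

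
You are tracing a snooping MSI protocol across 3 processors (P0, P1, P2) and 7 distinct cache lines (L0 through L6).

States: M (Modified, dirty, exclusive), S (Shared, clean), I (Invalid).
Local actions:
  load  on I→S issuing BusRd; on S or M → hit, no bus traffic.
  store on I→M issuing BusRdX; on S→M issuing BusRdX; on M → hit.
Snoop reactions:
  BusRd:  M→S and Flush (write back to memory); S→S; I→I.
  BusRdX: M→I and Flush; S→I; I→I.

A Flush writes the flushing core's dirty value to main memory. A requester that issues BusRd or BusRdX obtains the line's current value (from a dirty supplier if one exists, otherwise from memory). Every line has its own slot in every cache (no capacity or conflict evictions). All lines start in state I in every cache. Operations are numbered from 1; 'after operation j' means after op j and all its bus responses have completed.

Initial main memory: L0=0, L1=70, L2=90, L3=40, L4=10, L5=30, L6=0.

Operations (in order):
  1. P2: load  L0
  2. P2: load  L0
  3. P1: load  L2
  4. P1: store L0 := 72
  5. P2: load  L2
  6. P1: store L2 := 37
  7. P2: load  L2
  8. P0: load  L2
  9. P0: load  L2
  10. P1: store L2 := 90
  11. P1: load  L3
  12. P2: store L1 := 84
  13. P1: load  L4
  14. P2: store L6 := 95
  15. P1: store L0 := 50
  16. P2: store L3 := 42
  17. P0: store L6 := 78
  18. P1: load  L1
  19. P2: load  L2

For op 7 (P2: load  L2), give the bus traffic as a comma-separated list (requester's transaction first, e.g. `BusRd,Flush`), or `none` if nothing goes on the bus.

bus = BusRd,Flush

1. P2: load  L0  bus=[BusRd]  L0: P0=I P1=I P2=S  mem[L0]=0
2. P2: load  L0  bus=[-]  L0: P0=I P1=I P2=S  mem[L0]=0
3. P1: load  L2  bus=[BusRd]  L2: P0=I P1=S P2=I  mem[L2]=90
4. P1: store L0 := 72  bus=[BusRdX]  L0: P0=I P1=M P2=I  mem[L0]=0
5. P2: load  L2  bus=[BusRd]  L2: P0=I P1=S P2=S  mem[L2]=90
6. P1: store L2 := 37  bus=[BusRdX]  L2: P0=I P1=M P2=I  mem[L2]=90
7. P2: load  L2  bus=[BusRd,Flush]  L2: P0=I P1=S P2=S  mem[L2]=37
8. P0: load  L2  bus=[BusRd]  L2: P0=S P1=S P2=S  mem[L2]=37
9. P0: load  L2  bus=[-]  L2: P0=S P1=S P2=S  mem[L2]=37
10. P1: store L2 := 90  bus=[BusRdX]  L2: P0=I P1=M P2=I  mem[L2]=37
11. P1: load  L3  bus=[BusRd]  L3: P0=I P1=S P2=I  mem[L3]=40
12. P2: store L1 := 84  bus=[BusRdX]  L1: P0=I P1=I P2=M  mem[L1]=70
13. P1: load  L4  bus=[BusRd]  L4: P0=I P1=S P2=I  mem[L4]=10
14. P2: store L6 := 95  bus=[BusRdX]  L6: P0=I P1=I P2=M  mem[L6]=0
15. P1: store L0 := 50  bus=[-]  L0: P0=I P1=M P2=I  mem[L0]=0
16. P2: store L3 := 42  bus=[BusRdX]  L3: P0=I P1=I P2=M  mem[L3]=40
17. P0: store L6 := 78  bus=[BusRdX,Flush]  L6: P0=M P1=I P2=I  mem[L6]=95
18. P1: load  L1  bus=[BusRd,Flush]  L1: P0=I P1=S P2=S  mem[L1]=84
19. P2: load  L2  bus=[BusRd,Flush]  L2: P0=I P1=S P2=S  mem[L2]=90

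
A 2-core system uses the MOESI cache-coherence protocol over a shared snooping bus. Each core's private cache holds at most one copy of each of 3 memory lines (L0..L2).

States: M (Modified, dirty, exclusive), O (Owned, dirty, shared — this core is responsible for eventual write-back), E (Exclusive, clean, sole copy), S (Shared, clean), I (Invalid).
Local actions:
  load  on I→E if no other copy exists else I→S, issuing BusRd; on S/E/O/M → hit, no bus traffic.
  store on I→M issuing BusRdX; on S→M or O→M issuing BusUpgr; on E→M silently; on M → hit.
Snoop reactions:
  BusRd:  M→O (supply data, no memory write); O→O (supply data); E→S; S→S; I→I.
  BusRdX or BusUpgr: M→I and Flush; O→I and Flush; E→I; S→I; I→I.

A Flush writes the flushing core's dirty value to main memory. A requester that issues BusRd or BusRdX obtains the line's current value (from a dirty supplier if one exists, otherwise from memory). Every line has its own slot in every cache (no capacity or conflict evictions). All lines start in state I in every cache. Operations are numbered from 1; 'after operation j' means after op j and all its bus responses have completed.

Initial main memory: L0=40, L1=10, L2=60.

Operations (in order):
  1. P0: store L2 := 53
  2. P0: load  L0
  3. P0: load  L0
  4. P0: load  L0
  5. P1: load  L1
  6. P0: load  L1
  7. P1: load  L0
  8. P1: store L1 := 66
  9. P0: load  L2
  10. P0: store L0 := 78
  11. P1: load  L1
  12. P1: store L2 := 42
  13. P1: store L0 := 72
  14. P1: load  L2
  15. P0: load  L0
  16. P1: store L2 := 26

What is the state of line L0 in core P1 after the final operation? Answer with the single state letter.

state = O

  op1 P0: store L2 := 53 → M/I on L2; bus BusRdX; mem=60
  op2 P0: load  L0 → E/I on L0; bus BusRd; mem=40
  op3 P0: load  L0 → E/I on L0; bus (none); mem=40
  op4 P0: load  L0 → E/I on L0; bus (none); mem=40
  op5 P1: load  L1 → I/E on L1; bus BusRd; mem=10
  op6 P0: load  L1 → S/S on L1; bus BusRd; mem=10
  op7 P1: load  L0 → S/S on L0; bus BusRd; mem=40
  op8 P1: store L1 := 66 → I/M on L1; bus BusUpgr; mem=10
  op9 P0: load  L2 → M/I on L2; bus (none); mem=60
  op10 P0: store L0 := 78 → M/I on L0; bus BusUpgr; mem=40
  op11 P1: load  L1 → I/M on L1; bus (none); mem=10
  op12 P1: store L2 := 42 → I/M on L2; bus BusRdX Flush; mem=53
  op13 P1: store L0 := 72 → I/M on L0; bus BusRdX Flush; mem=78
  op14 P1: load  L2 → I/M on L2; bus (none); mem=53
  op15 P0: load  L0 → S/O on L0; bus BusRd; mem=78
  op16 P1: store L2 := 26 → I/M on L2; bus (none); mem=53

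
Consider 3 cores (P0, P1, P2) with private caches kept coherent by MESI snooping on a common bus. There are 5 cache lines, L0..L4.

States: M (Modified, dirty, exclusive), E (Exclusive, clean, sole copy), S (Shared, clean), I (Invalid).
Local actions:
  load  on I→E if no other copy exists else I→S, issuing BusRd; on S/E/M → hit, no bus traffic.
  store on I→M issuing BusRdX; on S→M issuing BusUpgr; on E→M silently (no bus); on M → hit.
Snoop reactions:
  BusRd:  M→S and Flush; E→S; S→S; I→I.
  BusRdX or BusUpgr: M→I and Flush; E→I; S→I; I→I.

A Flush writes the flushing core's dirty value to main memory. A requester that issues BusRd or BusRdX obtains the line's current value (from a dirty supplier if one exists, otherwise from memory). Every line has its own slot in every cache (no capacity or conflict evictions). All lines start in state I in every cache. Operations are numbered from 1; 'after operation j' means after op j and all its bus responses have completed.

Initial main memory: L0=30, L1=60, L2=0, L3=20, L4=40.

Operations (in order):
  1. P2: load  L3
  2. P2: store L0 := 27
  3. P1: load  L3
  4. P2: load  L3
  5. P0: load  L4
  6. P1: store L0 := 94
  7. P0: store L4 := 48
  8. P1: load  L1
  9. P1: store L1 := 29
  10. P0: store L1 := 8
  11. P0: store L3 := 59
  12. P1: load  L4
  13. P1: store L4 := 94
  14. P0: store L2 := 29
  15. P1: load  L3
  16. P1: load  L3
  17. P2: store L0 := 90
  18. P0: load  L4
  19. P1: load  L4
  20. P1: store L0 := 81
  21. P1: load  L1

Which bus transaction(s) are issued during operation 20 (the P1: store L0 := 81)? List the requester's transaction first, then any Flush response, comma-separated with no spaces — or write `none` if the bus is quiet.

bus = BusRdX,Flush

  op1 P2: load  L3 → I/I/E on L3; bus BusRd; mem=20
  op2 P2: store L0 := 27 → I/I/M on L0; bus BusRdX; mem=30
  op3 P1: load  L3 → I/S/S on L3; bus BusRd; mem=20
  op4 P2: load  L3 → I/S/S on L3; bus (none); mem=20
  op5 P0: load  L4 → E/I/I on L4; bus BusRd; mem=40
  op6 P1: store L0 := 94 → I/M/I on L0; bus BusRdX Flush; mem=27
  op7 P0: store L4 := 48 → M/I/I on L4; bus (none); mem=40
  op8 P1: load  L1 → I/E/I on L1; bus BusRd; mem=60
  op9 P1: store L1 := 29 → I/M/I on L1; bus (none); mem=60
  op10 P0: store L1 := 8 → M/I/I on L1; bus BusRdX Flush; mem=29
  op11 P0: store L3 := 59 → M/I/I on L3; bus BusRdX; mem=20
  op12 P1: load  L4 → S/S/I on L4; bus BusRd Flush; mem=48
  op13 P1: store L4 := 94 → I/M/I on L4; bus BusUpgr; mem=48
  op14 P0: store L2 := 29 → M/I/I on L2; bus BusRdX; mem=0
  op15 P1: load  L3 → S/S/I on L3; bus BusRd Flush; mem=59
  op16 P1: load  L3 → S/S/I on L3; bus (none); mem=59
  op17 P2: store L0 := 90 → I/I/M on L0; bus BusRdX Flush; mem=94
  op18 P0: load  L4 → S/S/I on L4; bus BusRd Flush; mem=94
  op19 P1: load  L4 → S/S/I on L4; bus (none); mem=94
  op20 P1: store L0 := 81 → I/M/I on L0; bus BusRdX Flush; mem=90
  op21 P1: load  L1 → S/S/I on L1; bus BusRd Flush; mem=8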